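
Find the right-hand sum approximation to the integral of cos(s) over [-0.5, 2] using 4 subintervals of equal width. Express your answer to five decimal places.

0.93893

Δs = (2 − (-0.5))/4 = 0.625.
Right endpoints: 0.125, 0.75, 1.375, 2.
f(0.125) ≈ 0.99220, f(0.75) ≈ 0.73169, f(1.375) ≈ 0.19455, f(2) ≈ -0.41615.
Sum = Δs · [f(0.125) + f(0.75) + f(1.375) + f(2)].
Sum ≈ 0.93893.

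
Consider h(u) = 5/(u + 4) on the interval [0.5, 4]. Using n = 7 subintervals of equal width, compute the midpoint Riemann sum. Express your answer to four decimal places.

2.8751

Δu = (4 − 0.5)/7 = 0.5.
Midpoints: 0.75, 1.25, 1.75, 2.25, 2.75, 3.25, 3.75.
h(0.75) = 20/19, h(1.25) = 20/21, h(1.75) = 20/23, h(2.25) = 0.8, h(2.75) = 20/27, h(3.25) = 20/29, h(3.75) = 20/31.
Sum = Δu · [h(0.75) + h(1.25) + h(1.75) + ...].
Sum ≈ 2.8751.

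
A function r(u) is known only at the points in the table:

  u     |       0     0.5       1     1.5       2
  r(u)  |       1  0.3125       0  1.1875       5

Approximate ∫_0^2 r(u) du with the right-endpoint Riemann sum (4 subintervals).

3.25

Δu = 0.5.
Sum = 0.5·[0.3125 + 0 + 1.1875 + 5] = 3.25.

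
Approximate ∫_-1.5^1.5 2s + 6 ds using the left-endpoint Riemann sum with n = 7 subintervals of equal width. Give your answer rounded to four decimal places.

Δs = (1.5 − (-1.5))/7 = 3/7.
Left endpoints: -1.5, -15/14, -9/14, -3/14, 3/14, 9/14, 15/14.
f(-1.5) = 3, f(-15/14) = 27/7, f(-9/14) = 33/7, f(-3/14) = 39/7, f(3/14) = 45/7, f(9/14) = 51/7, f(15/14) = 57/7.
Sum = Δs · [f(-1.5) + f(-15/14) + f(-9/14) + ...].
Sum ≈ 16.7143.

16.7143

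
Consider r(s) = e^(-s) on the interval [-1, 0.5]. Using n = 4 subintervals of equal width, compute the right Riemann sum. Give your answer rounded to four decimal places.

Δs = (0.5 − (-1))/4 = 0.375.
Right endpoints: -0.625, -0.25, 0.125, 0.5.
r(-0.625) ≈ 1.8682, r(-0.25) ≈ 1.2840, r(0.125) ≈ 0.8825, r(0.5) ≈ 0.6065.
Sum = Δs · [r(-0.625) + r(-0.25) + r(0.125) + r(0.5)].
Sum ≈ 1.7405.

1.7405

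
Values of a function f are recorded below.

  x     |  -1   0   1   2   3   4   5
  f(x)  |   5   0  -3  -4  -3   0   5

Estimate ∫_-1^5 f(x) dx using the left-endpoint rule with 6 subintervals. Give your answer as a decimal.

Δx = 1.
Sum = 1·[5 + 0 + (-3) + (-4) + (-3) + 0] = -5.

-5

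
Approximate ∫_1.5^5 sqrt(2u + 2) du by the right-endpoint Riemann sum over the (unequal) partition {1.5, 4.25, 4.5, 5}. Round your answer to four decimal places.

11.4722

Subinterval widths: 2.75, 0.25, 0.5.
Right endpoints: 4.25, 4.5, 5.
f(4.25) ≈ 3.2404, f(4.5) ≈ 3.3166, f(5) ≈ 3.4641.
Sum = Σ Δu_i · f(u_i).
Sum ≈ 11.4722.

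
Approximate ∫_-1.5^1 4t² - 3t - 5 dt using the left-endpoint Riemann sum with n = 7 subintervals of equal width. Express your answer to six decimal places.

Δt = (1 − (-1.5))/7 = 5/14.
Left endpoints: -1.5, -8/7, -11/14, -3/7, -1/14, 2/7, 9/14.
f(-1.5) = 8.5, f(-8/7) = 179/49, f(-11/14) = -17/98, f(-3/7) = -146/49, f(-1/14) = -467/98, f(2/7) = -271/49, f(9/14) = -517/98.
Sum = Δt · [f(-1.5) + f(-8/7) + f(-11/14) + ...].
Sum ≈ -2.346939.

-2.346939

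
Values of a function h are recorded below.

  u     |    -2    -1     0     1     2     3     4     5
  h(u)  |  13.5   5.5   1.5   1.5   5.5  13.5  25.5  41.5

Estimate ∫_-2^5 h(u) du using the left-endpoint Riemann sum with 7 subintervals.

66.5

Δu = 1.
Sum = 1·[13.5 + 5.5 + 1.5 + 1.5 + 5.5 + 13.5 + 25.5] = 66.5.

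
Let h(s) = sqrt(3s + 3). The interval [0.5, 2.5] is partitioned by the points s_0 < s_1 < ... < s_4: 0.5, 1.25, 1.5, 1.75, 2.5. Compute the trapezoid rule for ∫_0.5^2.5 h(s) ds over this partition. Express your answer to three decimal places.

Subinterval widths: 0.75, 0.25, 0.25, 0.75.
h(0.5) ≈ 2.121, h(1.25) ≈ 2.598, h(1.5) ≈ 2.739, h(1.75) ≈ 2.872, h(2.5) ≈ 3.240.
On each subinterval the trapezoid contributes (Δs_i/2)·[h(s_{i-1}) + h(s_i)].
Sum ≈ 5.430.

5.430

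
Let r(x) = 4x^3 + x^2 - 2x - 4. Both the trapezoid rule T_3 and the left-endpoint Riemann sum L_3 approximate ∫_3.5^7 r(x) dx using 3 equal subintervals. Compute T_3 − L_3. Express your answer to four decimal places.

717.6458

T_3 ≈ 2351.043981.
L_3 ≈ 1633.398148.
T_3 − L_3 ≈ 717.6458.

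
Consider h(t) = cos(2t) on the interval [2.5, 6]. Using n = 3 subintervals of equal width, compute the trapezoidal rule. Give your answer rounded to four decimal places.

0.1054

Δt = (6 − 2.5)/3 = 7/6.
h(2.5) ≈ 0.2837, h(11/3) ≈ 0.4974, h(29/6) ≈ -0.9709, h(6) ≈ 0.8439.
T_3 = (Δt/2)·[h(t_0) + 2h(t_1) + 2h(t_2) + h(t_3)].
Sum ≈ 0.1054.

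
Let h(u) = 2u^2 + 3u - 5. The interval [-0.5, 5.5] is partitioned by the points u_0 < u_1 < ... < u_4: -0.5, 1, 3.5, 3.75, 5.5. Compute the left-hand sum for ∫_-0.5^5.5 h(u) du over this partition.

Subinterval widths: 1.5, 2.5, 0.25, 1.75.
Left endpoints: -0.5, 1, 3.5, 3.75.
h(-0.5) = -6, h(1) = 0, h(3.5) = 30, h(3.75) = 34.375.
Sum = Σ Δu_i · h(u_i).
Sum = 58.65625.

58.65625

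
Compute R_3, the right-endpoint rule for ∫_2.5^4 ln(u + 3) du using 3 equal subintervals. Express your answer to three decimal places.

Δu = (4 − 2.5)/3 = 0.5.
Right endpoints: 3, 3.5, 4.
f(3) ≈ 1.792, f(3.5) ≈ 1.872, f(4) ≈ 1.946.
Sum = Δu · [f(3) + f(3.5) + f(4)].
Sum ≈ 2.805.

2.805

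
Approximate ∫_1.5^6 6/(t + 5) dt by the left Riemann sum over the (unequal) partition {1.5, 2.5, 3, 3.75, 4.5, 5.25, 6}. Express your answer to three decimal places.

Subinterval widths: 1, 0.5, 0.75, 0.75, 0.75, 0.75.
Left endpoints: 1.5, 2.5, 3, 3.75, 4.5, 5.25.
f(1.5) = 12/13, f(2.5) = 0.8, f(3) = 0.75, f(3.75) = 24/35, f(4.5) = 12/19, f(5.25) = 24/41.
Sum = Σ Δt_i · f(t_i).
Sum ≈ 3.313.

3.313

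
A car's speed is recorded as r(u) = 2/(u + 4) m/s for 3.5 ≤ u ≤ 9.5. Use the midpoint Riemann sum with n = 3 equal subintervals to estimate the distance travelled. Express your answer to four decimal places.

1.1715

Δu = (9.5 − 3.5)/3 = 2.
Midpoints: 4.5, 6.5, 8.5.
r(4.5) = 4/17, r(6.5) = 4/21, r(8.5) = 0.16.
Sum = Δu · [r(4.5) + r(6.5) + r(8.5)].
Sum ≈ 1.1715.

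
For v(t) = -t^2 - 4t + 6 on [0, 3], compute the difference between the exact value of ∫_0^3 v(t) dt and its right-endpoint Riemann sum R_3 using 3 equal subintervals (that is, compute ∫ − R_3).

Exact integral: ∫_0^3 v(t) dt = -9.
R_3 = -20.
Error = -9 − (-20) = 11.

11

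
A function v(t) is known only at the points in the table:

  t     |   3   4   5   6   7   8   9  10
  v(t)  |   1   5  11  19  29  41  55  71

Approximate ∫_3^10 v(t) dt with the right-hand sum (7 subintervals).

231

Δt = 1.
Sum = 1·[5 + 11 + 19 + 29 + 41 + 55 + 71] = 231.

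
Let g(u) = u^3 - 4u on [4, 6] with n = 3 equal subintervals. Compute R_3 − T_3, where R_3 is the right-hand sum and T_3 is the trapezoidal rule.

48

R_3 ≈ 270.2222222.
T_3 ≈ 222.2222222.
R_3 − T_3 = 48.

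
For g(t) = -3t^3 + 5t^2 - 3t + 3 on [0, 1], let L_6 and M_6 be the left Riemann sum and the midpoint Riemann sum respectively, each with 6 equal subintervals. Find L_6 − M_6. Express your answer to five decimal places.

L_6 ≈ 2.5023148.
M_6 ≈ 2.4155093.
L_6 − M_6 ≈ 0.08681.

0.08681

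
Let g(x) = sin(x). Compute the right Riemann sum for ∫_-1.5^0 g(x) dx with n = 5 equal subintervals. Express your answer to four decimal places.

Δx = (0 − (-1.5))/5 = 0.3.
Right endpoints: -1.2, -0.9, -0.6, -0.3, 0.
g(-1.2) ≈ -0.9320, g(-0.9) ≈ -0.7833, g(-0.6) ≈ -0.5646, g(-0.3) ≈ -0.2955, g(0) ≈ 0.0000.
Sum = Δx · [g(-1.2) + g(-0.9) + g(-0.6) + g(-0.3) + g(0)].
Sum ≈ -0.7727.

-0.7727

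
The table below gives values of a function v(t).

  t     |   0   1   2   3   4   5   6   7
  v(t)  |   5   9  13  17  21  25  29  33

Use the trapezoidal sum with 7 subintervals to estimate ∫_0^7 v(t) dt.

Δt = 1.
T_7 = (1/2)·[5 + 2·9 + 2·13 + 2·17 + 2·21 + 2·25 + 2·29 + 33] = 133.

133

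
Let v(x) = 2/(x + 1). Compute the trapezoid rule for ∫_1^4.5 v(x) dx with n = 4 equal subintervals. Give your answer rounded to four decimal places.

2.0503

Δx = (4.5 − 1)/4 = 0.875.
v(1) = 1, v(1.875) = 16/23, v(2.75) = 8/15, v(3.625) = 16/37, v(4.5) = 4/11.
T_4 = (Δx/2)·[v(x_0) + 2v(x_1) + 2v(x_2) + 2v(x_3) + v(x_4)].
Sum ≈ 2.0503.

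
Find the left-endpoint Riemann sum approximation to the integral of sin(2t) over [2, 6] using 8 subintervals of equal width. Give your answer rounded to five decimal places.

Δt = (6 − 2)/8 = 0.5.
Left endpoints: 2, 2.5, 3, 3.5, 4, 4.5, 5, 5.5.
f(2) ≈ -0.75680, f(2.5) ≈ -0.95892, f(3) ≈ -0.27942, f(3.5) ≈ 0.65699, f(4) ≈ 0.98936, f(4.5) ≈ 0.41212, f(5) ≈ -0.54402, f(5.5) ≈ -0.99999.
Sum = Δt · [f(2) + f(2.5) + f(3) + ...].
Sum ≈ -0.74035.

-0.74035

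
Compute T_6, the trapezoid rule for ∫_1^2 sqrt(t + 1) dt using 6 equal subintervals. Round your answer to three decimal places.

1.578

Δt = (2 − 1)/6 = 1/6.
f(1) ≈ 1.414, f(7/6) ≈ 1.472, f(4/3) ≈ 1.528, f(1.5) ≈ 1.581, f(5/3) ≈ 1.633, f(11/6) ≈ 1.683, f(2) ≈ 1.732.
T_6 = (Δt/2)·[f(t_0) + 2f(t_1) + ... + 2f(t_{5}) + f(t_6)].
Sum ≈ 1.578.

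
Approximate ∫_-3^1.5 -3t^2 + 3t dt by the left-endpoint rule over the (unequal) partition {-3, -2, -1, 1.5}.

-69

Subinterval widths: 1, 1, 2.5.
Left endpoints: -3, -2, -1.
f(-3) = -36, f(-2) = -18, f(-1) = -6.
Sum = Σ Δt_i · f(t_i).
Sum = -69.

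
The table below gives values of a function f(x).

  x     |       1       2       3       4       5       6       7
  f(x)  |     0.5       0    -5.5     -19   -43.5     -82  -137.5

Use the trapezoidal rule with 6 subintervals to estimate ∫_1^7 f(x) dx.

Δx = 1.
T_6 = (1/2)·[0.5 + 2·0 + 2·(-5.5) + 2·(-19) + 2·(-43.5) + 2·(-82) + (-137.5)] = -218.5.

-218.5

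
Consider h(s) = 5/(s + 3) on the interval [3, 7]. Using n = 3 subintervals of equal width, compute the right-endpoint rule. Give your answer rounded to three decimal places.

2.345

Δs = (7 − 3)/3 = 4/3.
Right endpoints: 13/3, 17/3, 7.
h(13/3) = 15/22, h(17/3) = 15/26, h(7) = 0.5.
Sum = Δs · [h(13/3) + h(17/3) + h(7)].
Sum ≈ 2.345.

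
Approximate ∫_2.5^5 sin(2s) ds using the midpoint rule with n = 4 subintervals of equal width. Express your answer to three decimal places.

Δs = (5 − 2.5)/4 = 0.625.
Midpoints: 2.8125, 3.4375, 4.0625, 4.6875.
f(2.8125) ≈ -0.612, f(3.4375) ≈ 0.558, f(4.0625) ≈ 0.963, f(4.6875) ≈ 0.050.
Sum = Δs · [f(2.8125) + f(3.4375) + f(4.0625) + f(4.6875)].
Sum ≈ 0.600.

0.600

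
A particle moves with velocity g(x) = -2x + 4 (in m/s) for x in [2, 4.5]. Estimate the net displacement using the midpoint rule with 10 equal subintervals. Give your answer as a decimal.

-6.25

Δx = (4.5 − 2)/10 = 0.25.
Midpoints: 2.125, 2.375, 2.625, 2.875, 3.125, 3.375, 3.625, 3.875, 4.125, 4.375.
g(2.125) = -0.25, g(2.375) = -0.75, g(2.625) = -1.25, g(2.875) = -1.75, g(3.125) = -2.25, g(3.375) = -2.75, g(3.625) = -3.25, g(3.875) = -3.75, g(4.125) = -4.25, g(4.375) = -4.75.
Sum = Δx · [g(2.125) + g(2.375) + g(2.625) + ...].
Sum = -6.25.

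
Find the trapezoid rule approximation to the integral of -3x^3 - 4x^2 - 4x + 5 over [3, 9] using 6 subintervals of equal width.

Δx = (9 − 3)/6 = 1.
f(3) = -124, f(4) = -267, f(5) = -490, f(6) = -811, f(7) = -1248, f(8) = -1819, f(9) = -2542.
T_6 = (Δx/2)·[f(x_0) + 2f(x_1) + ... + 2f(x_{5}) + f(x_6)].
Sum = -5968.

-5968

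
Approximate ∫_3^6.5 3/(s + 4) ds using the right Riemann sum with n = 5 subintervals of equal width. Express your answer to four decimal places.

Δs = (6.5 − 3)/5 = 0.7.
Right endpoints: 3.7, 4.4, 5.1, 5.8, 6.5.
f(3.7) = 30/77, f(4.4) = 5/14, f(5.1) = 30/91, f(5.8) = 15/49, f(6.5) = 2/7.
Sum = Δs · [f(3.7) + f(4.4) + f(5.1) + f(5.8) + f(6.5)].
Sum ≈ 1.1678.

1.1678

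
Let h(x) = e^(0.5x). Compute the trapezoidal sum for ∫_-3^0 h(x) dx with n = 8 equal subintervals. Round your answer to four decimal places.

Δx = (0 − (-3))/8 = 0.375.
h(-3) ≈ 0.2231, h(-2.625) ≈ 0.2691, h(-2.25) ≈ 0.3247, h(-1.875) ≈ 0.3916, h(-1.5) ≈ 0.4724, h(-1.125) ≈ 0.5698, h(-0.75) ≈ 0.6873, h(-0.375) ≈ 0.8290, h(0) ≈ 1.0000.
T_8 = (Δx/2)·[h(x_0) + 2h(x_1) + ... + 2h(x_{7}) + h(x_8)].
Sum ≈ 1.5583.

1.5583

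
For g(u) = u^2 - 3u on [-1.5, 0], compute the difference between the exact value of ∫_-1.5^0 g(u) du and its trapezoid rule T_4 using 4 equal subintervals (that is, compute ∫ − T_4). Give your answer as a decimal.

Exact integral: ∫_-1.5^0 g(u) du = 4.5.
T_4 = 4.53515625.
Error = 4.5 − 4.53515625 = -0.03515625.

-0.03515625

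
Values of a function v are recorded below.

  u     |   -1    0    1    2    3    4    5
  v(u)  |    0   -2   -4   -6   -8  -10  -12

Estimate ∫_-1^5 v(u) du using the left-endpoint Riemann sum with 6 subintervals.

Δu = 1.
Sum = 1·[0 + (-2) + (-4) + (-6) + (-8) + (-10)] = -30.

-30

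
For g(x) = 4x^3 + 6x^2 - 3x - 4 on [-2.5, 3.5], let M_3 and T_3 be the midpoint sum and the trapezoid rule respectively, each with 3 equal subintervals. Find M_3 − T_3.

-72

M_3 = 171.
T_3 = 243.
M_3 − T_3 = -72.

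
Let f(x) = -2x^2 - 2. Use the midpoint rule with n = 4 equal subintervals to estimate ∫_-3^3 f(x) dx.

-45.75

Δx = (3 − (-3))/4 = 1.5.
Midpoints: -2.25, -0.75, 0.75, 2.25.
f(-2.25) = -12.125, f(-0.75) = -3.125, f(0.75) = -3.125, f(2.25) = -12.125.
Sum = Δx · [f(-2.25) + f(-0.75) + f(0.75) + f(2.25)].
Sum = -45.75.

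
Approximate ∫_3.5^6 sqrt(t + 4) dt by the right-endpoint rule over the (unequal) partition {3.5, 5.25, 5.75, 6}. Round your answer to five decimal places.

7.67424

Subinterval widths: 1.75, 0.5, 0.25.
Right endpoints: 5.25, 5.75, 6.
f(5.25) ≈ 3.04138, f(5.75) ≈ 3.12250, f(6) ≈ 3.16228.
Sum = Σ Δt_i · f(t_i).
Sum ≈ 7.67424.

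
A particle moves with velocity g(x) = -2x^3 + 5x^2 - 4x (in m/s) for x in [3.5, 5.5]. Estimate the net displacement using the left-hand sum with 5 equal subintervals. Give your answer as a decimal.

-180.84

Δx = (5.5 − 3.5)/5 = 0.4.
Left endpoints: 3.5, 3.9, 4.3, 4.7, 5.1.
g(3.5) = -38.5, g(3.9) = -58.188, g(4.3) = -83.764, g(4.7) = -115.996, g(5.1) = -155.652.
Sum = Δx · [g(3.5) + g(3.9) + g(4.3) + g(4.7) + g(5.1)].
Sum = -180.84.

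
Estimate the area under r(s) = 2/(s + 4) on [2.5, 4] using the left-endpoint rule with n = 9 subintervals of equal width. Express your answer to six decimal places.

0.420124

Δs = (4 − 2.5)/9 = 1/6.
Left endpoints: 2.5, 8/3, 17/6, 3, 19/6, 10/3, 3.5, 11/3, 23/6.
r(2.5) = 4/13, r(8/3) = 0.3, r(17/6) = 12/41, r(3) = 2/7, r(19/6) = 12/43, r(10/3) = 3/11, r(3.5) = 4/15, r(11/3) = 6/23, r(23/6) = 12/47.
Sum = Δs · [r(2.5) + r(8/3) + r(17/6) + ...].
Sum ≈ 0.420124.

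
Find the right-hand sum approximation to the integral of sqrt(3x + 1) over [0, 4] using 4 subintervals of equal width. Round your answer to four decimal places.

Δx = (4 − 0)/4 = 1.
Right endpoints: 1, 2, 3, 4.
f(1) ≈ 2.0000, f(2) ≈ 2.6458, f(3) ≈ 3.1623, f(4) ≈ 3.6056.
Sum = Δx · [f(1) + f(2) + f(3) + f(4)].
Sum ≈ 11.4136.

11.4136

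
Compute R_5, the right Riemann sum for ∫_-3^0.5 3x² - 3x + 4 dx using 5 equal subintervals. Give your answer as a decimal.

Δx = (0.5 − (-3))/5 = 0.7.
Right endpoints: -2.3, -1.6, -0.9, -0.2, 0.5.
f(-2.3) = 26.77, f(-1.6) = 16.48, f(-0.9) = 9.13, f(-0.2) = 4.72, f(0.5) = 3.25.
Sum = Δx · [f(-2.3) + f(-1.6) + f(-0.9) + f(-0.2) + f(0.5)].
Sum = 42.245.

42.245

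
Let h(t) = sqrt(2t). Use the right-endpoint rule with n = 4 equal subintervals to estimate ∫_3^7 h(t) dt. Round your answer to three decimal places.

13.196

Δt = (7 − 3)/4 = 1.
Right endpoints: 4, 5, 6, 7.
h(4) ≈ 2.828, h(5) ≈ 3.162, h(6) ≈ 3.464, h(7) ≈ 3.742.
Sum = Δt · [h(4) + h(5) + h(6) + h(7)].
Sum ≈ 13.196.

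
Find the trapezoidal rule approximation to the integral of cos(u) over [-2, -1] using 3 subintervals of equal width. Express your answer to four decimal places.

Δu = (-1 − (-2))/3 = 1/3.
f(-2) ≈ -0.4161, f(-5/3) ≈ -0.0957, f(-4/3) ≈ 0.2352, f(-1) ≈ 0.5403.
T_3 = (Δu/2)·[f(u_0) + 2f(u_1) + 2f(u_2) + f(u_3)].
Sum ≈ 0.0672.

0.0672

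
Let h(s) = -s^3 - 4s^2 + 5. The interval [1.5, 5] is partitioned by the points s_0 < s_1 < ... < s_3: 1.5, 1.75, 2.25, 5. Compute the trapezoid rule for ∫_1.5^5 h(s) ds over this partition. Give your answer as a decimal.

Subinterval widths: 0.25, 0.5, 2.75.
h(1.5) = -7.375, h(1.75) = -12.609375, h(2.25) = -26.640625, h(5) = -220.
On each subinterval the trapezoid contributes (Δs_i/2)·[h(s_{i-1}) + h(s_i)].
Sum = -351.44140625.

-351.44140625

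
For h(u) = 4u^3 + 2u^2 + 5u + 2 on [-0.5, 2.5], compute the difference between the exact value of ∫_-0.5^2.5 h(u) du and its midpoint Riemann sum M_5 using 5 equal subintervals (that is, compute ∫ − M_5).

1.26

Exact integral: ∫_-0.5^2.5 h(u) du = 70.5.
M_5 = 69.24.
Error = 70.5 − 69.24 = 1.26.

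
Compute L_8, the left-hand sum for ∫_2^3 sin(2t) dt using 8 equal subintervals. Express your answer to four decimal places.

Δt = (3 − 2)/8 = 0.125.
Left endpoints: 2, 2.125, 2.25, 2.375, 2.5, 2.625, 2.75, 2.875.
f(2) ≈ -0.7568, f(2.125) ≈ -0.8950, f(2.25) ≈ -0.9775, f(2.375) ≈ -0.9993, f(2.5) ≈ -0.9589, f(2.625) ≈ -0.8589, f(2.75) ≈ -0.7055, f(2.875) ≈ -0.5083.
Sum = Δt · [f(2) + f(2.125) + f(2.25) + ...].
Sum ≈ -0.8325.

-0.8325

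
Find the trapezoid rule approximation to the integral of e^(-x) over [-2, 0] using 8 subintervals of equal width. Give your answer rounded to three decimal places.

Δx = (0 − (-2))/8 = 0.25.
f(-2) ≈ 7.389, f(-1.75) ≈ 5.755, f(-1.5) ≈ 4.482, f(-1.25) ≈ 3.490, f(-1) ≈ 2.718, f(-0.75) ≈ 2.117, f(-0.5) ≈ 1.649, f(-0.25) ≈ 1.284, f(0) ≈ 1.000.
T_8 = (Δx/2)·[f(x_0) + 2f(x_1) + ... + 2f(x_{7}) + f(x_8)].
Sum ≈ 6.422.

6.422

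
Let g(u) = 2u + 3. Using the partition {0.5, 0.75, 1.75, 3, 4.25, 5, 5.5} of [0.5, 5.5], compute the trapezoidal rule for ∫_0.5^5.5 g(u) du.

45

Subinterval widths: 0.25, 1, 1.25, 1.25, 0.75, 0.5.
g(0.5) = 4, g(0.75) = 4.5, g(1.75) = 6.5, g(3) = 9, g(4.25) = 11.5, g(5) = 13, g(5.5) = 14.
On each subinterval the trapezoid contributes (Δu_i/2)·[g(u_{i-1}) + g(u_i)].
Sum = 45.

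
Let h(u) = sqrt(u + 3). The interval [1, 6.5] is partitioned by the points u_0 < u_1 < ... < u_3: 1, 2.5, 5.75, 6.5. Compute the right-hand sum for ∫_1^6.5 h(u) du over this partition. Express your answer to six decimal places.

15.443097

Subinterval widths: 1.5, 3.25, 0.75.
Right endpoints: 2.5, 5.75, 6.5.
h(2.5) ≈ 2.345208, h(5.75) ≈ 2.958040, h(6.5) ≈ 3.082207.
Sum = Σ Δu_i · h(u_i).
Sum ≈ 15.443097.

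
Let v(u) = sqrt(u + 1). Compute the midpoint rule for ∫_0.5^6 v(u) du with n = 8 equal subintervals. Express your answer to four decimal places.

Δu = (6 − 0.5)/8 = 0.6875.
Midpoints: 0.84375, 1.53125, 2.21875, 2.90625, 3.59375, 4.28125, 4.96875, 5.65625.
v(0.84375) ≈ 1.3578, v(1.53125) ≈ 1.5910, v(2.21875) ≈ 1.7941, v(2.90625) ≈ 1.9764, v(3.59375) ≈ 2.1433, v(4.28125) ≈ 2.2981, v(4.96875) ≈ 2.4431, v(5.65625) ≈ 2.5800.
Sum = Δu · [v(0.84375) + v(1.53125) + v(2.21875) + ...].
Sum ≈ 11.1264.

11.1264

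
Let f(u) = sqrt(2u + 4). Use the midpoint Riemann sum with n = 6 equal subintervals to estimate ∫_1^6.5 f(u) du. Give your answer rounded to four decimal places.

18.4711

Δu = (6.5 − 1)/6 = 11/12.
Midpoints: 35/24, 2.375, 79/24, 101/24, 5.125, 145/24.
f(35/24) ≈ 2.6300, f(2.375) ≈ 2.9580, f(79/24) ≈ 3.2532, f(101/24) ≈ 3.5237, f(5.125) ≈ 3.7749, f(145/24) ≈ 4.0104.
Sum = Δu · [f(35/24) + f(2.375) + f(79/24) + ...].
Sum ≈ 18.4711.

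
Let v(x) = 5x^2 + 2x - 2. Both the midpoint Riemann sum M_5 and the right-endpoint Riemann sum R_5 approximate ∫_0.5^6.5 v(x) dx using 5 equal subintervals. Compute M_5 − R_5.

-144

M_5 = 483.9.
R_5 = 627.9.
M_5 − R_5 = -144.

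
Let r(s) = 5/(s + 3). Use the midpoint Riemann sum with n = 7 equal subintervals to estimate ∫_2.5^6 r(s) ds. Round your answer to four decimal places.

2.4613

Δs = (6 − 2.5)/7 = 0.5.
Midpoints: 2.75, 3.25, 3.75, 4.25, 4.75, 5.25, 5.75.
r(2.75) = 20/23, r(3.25) = 0.8, r(3.75) = 20/27, r(4.25) = 20/29, r(4.75) = 20/31, r(5.25) = 20/33, r(5.75) = 4/7.
Sum = Δs · [r(2.75) + r(3.25) + r(3.75) + ...].
Sum ≈ 2.4613.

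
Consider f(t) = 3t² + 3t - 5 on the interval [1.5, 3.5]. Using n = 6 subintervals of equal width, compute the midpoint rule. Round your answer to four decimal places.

Δt = (3.5 − 1.5)/6 = 1/3.
Midpoints: 5/3, 2, 7/3, 8/3, 3, 10/3.
f(5/3) = 25/3, f(2) = 13, f(7/3) = 55/3, f(8/3) = 73/3, f(3) = 31, f(10/3) = 115/3.
Sum = Δt · [f(5/3) + f(2) + f(7/3) + ...].
Sum ≈ 44.4444.

44.4444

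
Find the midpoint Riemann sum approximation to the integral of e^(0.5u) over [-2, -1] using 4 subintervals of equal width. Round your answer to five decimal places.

0.47699

Δu = (-1 − (-2))/4 = 0.25.
Midpoints: -1.875, -1.625, -1.375, -1.125.
f(-1.875) ≈ 0.39161, f(-1.625) ≈ 0.44375, f(-1.375) ≈ 0.50283, f(-1.125) ≈ 0.56978.
Sum = Δu · [f(-1.875) + f(-1.625) + f(-1.375) + f(-1.125)].
Sum ≈ 0.47699.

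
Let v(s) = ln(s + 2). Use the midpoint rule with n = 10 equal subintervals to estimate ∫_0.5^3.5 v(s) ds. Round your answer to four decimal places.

Δs = (3.5 − 0.5)/10 = 0.3.
Midpoints: 0.65, 0.95, 1.25, 1.55, 1.85, 2.15, 2.45, 2.75, 3.05, 3.35.
v(0.65) ≈ 0.9746, v(0.95) ≈ 1.0818, v(1.25) ≈ 1.1787, v(1.55) ≈ 1.2669, v(1.85) ≈ 1.3481, v(2.15) ≈ 1.4231, v(2.45) ≈ 1.4929, v(2.75) ≈ 1.5581, v(3.05) ≈ 1.6194, v(3.35) ≈ 1.6771.
Sum = Δs · [v(0.65) + v(0.95) + v(1.25) + ...].
Sum ≈ 4.0862.

4.0862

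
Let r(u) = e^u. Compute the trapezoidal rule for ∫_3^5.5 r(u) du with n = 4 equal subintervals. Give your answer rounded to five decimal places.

231.87064

Δu = (5.5 − 3)/4 = 0.625.
r(3) ≈ 20.08554, r(3.625) ≈ 37.52472, r(4.25) ≈ 70.10541, r(4.875) ≈ 130.97415, r(5.5) ≈ 244.69193.
T_4 = (Δu/2)·[r(u_0) + 2r(u_1) + 2r(u_2) + 2r(u_3) + r(u_4)].
Sum ≈ 231.87064.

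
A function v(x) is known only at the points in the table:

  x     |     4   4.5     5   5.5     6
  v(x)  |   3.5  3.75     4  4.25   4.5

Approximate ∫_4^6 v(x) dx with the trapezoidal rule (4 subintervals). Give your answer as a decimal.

Δx = 0.5.
T_4 = (0.5/2)·[3.5 + 2·3.75 + 2·4 + 2·4.25 + 4.5] = 8.

8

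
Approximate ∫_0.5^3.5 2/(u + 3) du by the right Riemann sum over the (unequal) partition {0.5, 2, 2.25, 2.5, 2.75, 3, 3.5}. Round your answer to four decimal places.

Subinterval widths: 1.5, 0.25, 0.25, 0.25, 0.25, 0.5.
Right endpoints: 2, 2.25, 2.5, 2.75, 3, 3.5.
f(2) = 0.4, f(2.25) = 8/21, f(2.5) = 4/11, f(2.75) = 8/23, f(3) = 1/3, f(3.5) = 4/13.
Sum = Σ Δu_i · f(u_i).
Sum ≈ 1.1103.

1.1103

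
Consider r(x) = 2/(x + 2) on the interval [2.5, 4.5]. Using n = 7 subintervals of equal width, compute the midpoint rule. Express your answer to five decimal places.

Δx = (4.5 − 2.5)/7 = 2/7.
Midpoints: 37/14, 41/14, 45/14, 3.5, 53/14, 57/14, 61/14.
r(37/14) = 28/65, r(41/14) = 28/69, r(45/14) = 28/73, r(3.5) = 4/11, r(53/14) = 28/81, r(57/14) = 28/85, r(61/14) = 28/89.
Sum = Δx · [r(37/14) + r(41/14) + r(45/14) + ...].
Sum ≈ 0.73527.

0.73527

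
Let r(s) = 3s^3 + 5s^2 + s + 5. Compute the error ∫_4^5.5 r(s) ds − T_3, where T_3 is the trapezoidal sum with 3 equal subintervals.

-2.984375

Exact integral: ∫_4^5.5 r(s) ds = 679.546875.
T_3 = 682.53125.
Error = 679.546875 − 682.53125 = -2.984375.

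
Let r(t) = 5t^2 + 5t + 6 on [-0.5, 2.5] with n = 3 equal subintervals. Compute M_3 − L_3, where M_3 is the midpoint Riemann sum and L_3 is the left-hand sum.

18.75

M_3 = 58.
L_3 = 39.25.
M_3 − L_3 = 18.75.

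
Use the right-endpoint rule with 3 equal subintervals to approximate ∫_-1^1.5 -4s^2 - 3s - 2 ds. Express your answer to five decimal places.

-19.07407

Δs = (1.5 − (-1))/3 = 5/6.
Right endpoints: -1/6, 2/3, 1.5.
f(-1/6) = -29/18, f(2/3) = -52/9, f(1.5) = -15.5.
Sum = Δs · [f(-1/6) + f(2/3) + f(1.5)].
Sum ≈ -19.07407.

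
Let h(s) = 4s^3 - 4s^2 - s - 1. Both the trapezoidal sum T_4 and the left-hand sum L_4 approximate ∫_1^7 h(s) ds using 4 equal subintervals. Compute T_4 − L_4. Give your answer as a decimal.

877.5

T_4 = 2013.
L_4 = 1135.5.
T_4 − L_4 = 877.5.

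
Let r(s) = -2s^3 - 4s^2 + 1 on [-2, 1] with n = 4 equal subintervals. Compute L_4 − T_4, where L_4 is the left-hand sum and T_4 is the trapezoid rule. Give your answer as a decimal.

2.25

L_4 = 0.46875.
T_4 = -1.78125.
L_4 − T_4 = 2.25.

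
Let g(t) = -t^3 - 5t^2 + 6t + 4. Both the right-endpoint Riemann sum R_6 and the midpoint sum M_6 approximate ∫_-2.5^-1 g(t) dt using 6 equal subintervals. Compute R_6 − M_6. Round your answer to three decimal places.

R_6 = -22.02734375.
M_6 ≈ -24.61133.
R_6 − M_6 ≈ 2.584.

2.584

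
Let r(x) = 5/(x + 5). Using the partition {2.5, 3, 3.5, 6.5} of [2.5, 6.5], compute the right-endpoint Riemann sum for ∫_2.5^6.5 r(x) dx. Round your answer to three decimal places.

1.911

Subinterval widths: 0.5, 0.5, 3.
Right endpoints: 3, 3.5, 6.5.
r(3) = 0.625, r(3.5) = 10/17, r(6.5) = 10/23.
Sum = Σ Δx_i · r(x_i).
Sum ≈ 1.911.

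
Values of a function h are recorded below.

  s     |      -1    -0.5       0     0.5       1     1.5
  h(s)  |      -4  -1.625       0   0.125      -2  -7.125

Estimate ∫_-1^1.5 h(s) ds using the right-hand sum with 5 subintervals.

Δs = 0.5.
Sum = 0.5·[(-1.625) + 0 + 0.125 + (-2) + (-7.125)] = -5.3125.

-5.3125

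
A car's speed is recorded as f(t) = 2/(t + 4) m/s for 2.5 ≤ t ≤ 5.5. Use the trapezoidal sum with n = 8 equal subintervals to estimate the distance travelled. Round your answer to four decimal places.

0.7593

Δt = (5.5 − 2.5)/8 = 0.375.
f(2.5) = 4/13, f(2.875) = 16/55, f(3.25) = 8/29, f(3.625) = 16/61, f(4) = 0.25, f(4.375) = 16/67, f(4.75) = 8/35, f(5.125) = 16/73, f(5.5) = 4/19.
T_8 = (Δt/2)·[f(t_0) + 2f(t_1) + ... + 2f(t_{7}) + f(t_8)].
Sum ≈ 0.7593.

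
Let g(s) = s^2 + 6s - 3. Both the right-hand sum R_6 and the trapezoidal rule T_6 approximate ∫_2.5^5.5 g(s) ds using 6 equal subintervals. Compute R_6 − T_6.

R_6 = 123.875.
T_6 = 113.375.
R_6 − T_6 = 10.5.

10.5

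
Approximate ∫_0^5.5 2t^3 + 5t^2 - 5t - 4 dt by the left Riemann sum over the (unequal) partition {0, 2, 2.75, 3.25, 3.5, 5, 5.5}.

425.8828125

Subinterval widths: 2, 0.75, 0.5, 0.25, 1.5, 0.5.
Left endpoints: 0, 2, 2.75, 3.25, 3.5, 5.
f(0) = -4, f(2) = 22, f(2.75) = 61.65625, f(3.25) = 101.21875, f(3.5) = 125.5, f(5) = 346.
Sum = Σ Δt_i · f(t_i).
Sum = 425.8828125.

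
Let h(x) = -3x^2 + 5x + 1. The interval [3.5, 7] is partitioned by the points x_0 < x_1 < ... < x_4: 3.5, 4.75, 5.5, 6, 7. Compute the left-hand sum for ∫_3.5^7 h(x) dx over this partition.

-163.140625

Subinterval widths: 1.25, 0.75, 0.5, 1.
Left endpoints: 3.5, 4.75, 5.5, 6.
h(3.5) = -18.25, h(4.75) = -42.9375, h(5.5) = -62.25, h(6) = -77.
Sum = Σ Δx_i · h(x_i).
Sum = -163.140625.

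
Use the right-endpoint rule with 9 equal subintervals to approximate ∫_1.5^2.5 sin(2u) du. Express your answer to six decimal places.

-0.695318

Δu = (2.5 − 1.5)/9 = 1/9.
Right endpoints: 29/18, 31/18, 11/6, 35/18, 37/18, 13/6, 41/18, 43/18, 2.5.
f(29/18) ≈ -0.080542, f(31/18) ≈ -0.298243, f(11/6) ≈ -0.501277, f(35/18) ≈ -0.679658, f(37/18) ≈ -0.824613, f(13/6) ≈ -0.929015, f(41/18) ≈ -0.987727, f(43/18) ≈ -0.997863, f(2.5) ≈ -0.958924.
Sum = Δu · [f(29/18) + f(31/18) + f(11/6) + ...].
Sum ≈ -0.695318.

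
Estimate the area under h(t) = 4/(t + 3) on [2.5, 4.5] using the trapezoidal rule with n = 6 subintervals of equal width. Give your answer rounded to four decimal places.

Δt = (4.5 − 2.5)/6 = 1/3.
h(2.5) = 8/11, h(17/6) = 24/35, h(19/6) = 24/37, h(3.5) = 8/13, h(23/6) = 24/41, h(25/6) = 24/43, h(4.5) = 8/15.
T_6 = (Δt/2)·[h(t_0) + 2h(t_1) + ... + 2h(t_{5}) + h(t_6)].
Sum ≈ 1.2412.

1.2412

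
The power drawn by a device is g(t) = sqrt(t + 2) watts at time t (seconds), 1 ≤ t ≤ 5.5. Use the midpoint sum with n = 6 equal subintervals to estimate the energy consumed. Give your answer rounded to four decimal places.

10.2314

Δt = (5.5 − 1)/6 = 0.75.
Midpoints: 1.375, 2.125, 2.875, 3.625, 4.375, 5.125.
g(1.375) ≈ 1.8371, g(2.125) ≈ 2.0310, g(2.875) ≈ 2.2079, g(3.625) ≈ 2.3717, g(4.375) ≈ 2.5249, g(5.125) ≈ 2.6693.
Sum = Δt · [g(1.375) + g(2.125) + g(2.875) + ...].
Sum ≈ 10.2314.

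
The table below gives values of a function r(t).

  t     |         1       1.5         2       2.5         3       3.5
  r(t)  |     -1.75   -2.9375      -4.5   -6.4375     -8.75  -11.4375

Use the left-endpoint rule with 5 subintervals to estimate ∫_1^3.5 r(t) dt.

-12.1875

Δt = 0.5.
Sum = 0.5·[(-1.75) + (-2.9375) + (-4.5) + (-6.4375) + (-8.75)] = -12.1875.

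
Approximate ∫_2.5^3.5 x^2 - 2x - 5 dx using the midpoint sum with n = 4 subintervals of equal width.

-1.921875

Δx = (3.5 − 2.5)/4 = 0.25.
Midpoints: 2.625, 2.875, 3.125, 3.375.
f(2.625) = -3.359375, f(2.875) = -2.484375, f(3.125) = -1.484375, f(3.375) = -0.359375.
Sum = Δx · [f(2.625) + f(2.875) + f(3.125) + f(3.375)].
Sum = -1.921875.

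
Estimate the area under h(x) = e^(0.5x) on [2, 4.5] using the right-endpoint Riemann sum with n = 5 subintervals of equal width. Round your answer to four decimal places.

15.3017

Δx = (4.5 − 2)/5 = 0.5.
Right endpoints: 2.5, 3, 3.5, 4, 4.5.
h(2.5) ≈ 3.4903, h(3) ≈ 4.4817, h(3.5) ≈ 5.7546, h(4) ≈ 7.3891, h(4.5) ≈ 9.4877.
Sum = Δx · [h(2.5) + h(3) + h(3.5) + h(4) + h(4.5)].
Sum ≈ 15.3017.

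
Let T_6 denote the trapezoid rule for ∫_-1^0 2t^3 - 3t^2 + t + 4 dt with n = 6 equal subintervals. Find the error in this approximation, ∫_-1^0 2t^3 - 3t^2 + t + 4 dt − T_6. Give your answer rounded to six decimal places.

Exact integral: ∫_-1^0 f(t) dt = 2.
T_6 ≈ 1.97222222.
Error ≈ 2 − 1.97222222 ≈ 0.027778.

0.027778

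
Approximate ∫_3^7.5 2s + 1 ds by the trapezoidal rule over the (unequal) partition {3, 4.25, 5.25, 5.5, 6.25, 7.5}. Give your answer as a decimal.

51.75

Subinterval widths: 1.25, 1, 0.25, 0.75, 1.25.
f(3) = 7, f(4.25) = 9.5, f(5.25) = 11.5, f(5.5) = 12, f(6.25) = 13.5, f(7.5) = 16.
On each subinterval the trapezoid contributes (Δs_i/2)·[f(s_{i-1}) + f(s_i)].
Sum = 51.75.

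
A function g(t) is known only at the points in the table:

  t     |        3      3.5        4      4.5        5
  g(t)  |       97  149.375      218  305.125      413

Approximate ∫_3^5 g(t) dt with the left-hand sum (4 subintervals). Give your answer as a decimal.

384.75

Δt = 0.5.
Sum = 0.5·[97 + 149.375 + 218 + 305.125] = 384.75.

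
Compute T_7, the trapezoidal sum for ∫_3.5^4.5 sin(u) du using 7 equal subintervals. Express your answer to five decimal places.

-0.72443

Δu = (4.5 − 3.5)/7 = 1/7.
f(3.5) ≈ -0.35078, f(51/14) ≈ -0.48053, f(53/14) ≈ -0.60050, f(55/14) ≈ -0.70822, f(57/14) ≈ -0.80152, f(59/14) ≈ -0.87849, f(61/14) ≈ -0.93756, f(4.5) ≈ -0.97753.
T_7 = (Δu/2)·[f(u_0) + 2f(u_1) + ... + 2f(u_{6}) + f(u_7)].
Sum ≈ -0.72443.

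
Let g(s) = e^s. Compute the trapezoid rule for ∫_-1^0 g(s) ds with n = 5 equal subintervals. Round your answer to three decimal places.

Δs = (0 − (-1))/5 = 0.2.
g(-1) ≈ 0.368, g(-0.8) ≈ 0.449, g(-0.6) ≈ 0.549, g(-0.4) ≈ 0.670, g(-0.2) ≈ 0.819, g(0) ≈ 1.000.
T_5 = (Δs/2)·[g(s_0) + 2g(s_1) + ... + 2g(s_{4}) + g(s_5)].
Sum ≈ 0.634.

0.634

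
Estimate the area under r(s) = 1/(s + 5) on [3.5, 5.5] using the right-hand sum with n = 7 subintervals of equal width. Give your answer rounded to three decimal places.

0.208

Δs = (5.5 − 3.5)/7 = 2/7.
Right endpoints: 53/14, 57/14, 61/14, 65/14, 69/14, 73/14, 5.5.
r(53/14) = 14/123, r(57/14) = 14/127, r(61/14) = 14/131, r(65/14) = 14/135, r(69/14) = 14/139, r(73/14) = 14/143, r(5.5) = 2/21.
Sum = Δs · [r(53/14) + r(57/14) + r(61/14) + ...].
Sum ≈ 0.208.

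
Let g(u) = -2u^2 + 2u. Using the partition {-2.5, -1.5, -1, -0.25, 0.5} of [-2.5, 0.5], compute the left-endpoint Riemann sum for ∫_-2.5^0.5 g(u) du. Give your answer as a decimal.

-24.71875

Subinterval widths: 1, 0.5, 0.75, 0.75.
Left endpoints: -2.5, -1.5, -1, -0.25.
g(-2.5) = -17.5, g(-1.5) = -7.5, g(-1) = -4, g(-0.25) = -0.625.
Sum = Σ Δu_i · g(u_i).
Sum = -24.71875.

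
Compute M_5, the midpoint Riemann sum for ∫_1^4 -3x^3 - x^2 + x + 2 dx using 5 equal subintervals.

Δx = (4 − 1)/5 = 0.6.
Midpoints: 1.3, 1.9, 2.5, 3.1, 3.7.
f(1.3) = -4.981, f(1.9) = -20.287, f(2.5) = -48.625, f(3.1) = -93.883, f(3.7) = -159.949.
Sum = Δx · [f(1.3) + f(1.9) + f(2.5) + f(3.1) + f(3.7)].
Sum = -196.635.

-196.635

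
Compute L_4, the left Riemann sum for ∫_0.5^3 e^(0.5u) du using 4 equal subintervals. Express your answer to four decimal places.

5.4480

Δu = (3 − 0.5)/4 = 0.625.
Left endpoints: 0.5, 1.125, 1.75, 2.375.
f(0.5) ≈ 1.2840, f(1.125) ≈ 1.7551, f(1.75) ≈ 2.3989, f(2.375) ≈ 3.2789.
Sum = Δu · [f(0.5) + f(1.125) + f(1.75) + f(2.375)].
Sum ≈ 5.4480.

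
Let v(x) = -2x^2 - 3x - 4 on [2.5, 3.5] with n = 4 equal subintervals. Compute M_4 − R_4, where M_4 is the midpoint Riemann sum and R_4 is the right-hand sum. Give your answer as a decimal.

1.90625

M_4 = -31.15625.
R_4 = -33.0625.
M_4 − R_4 = 1.90625.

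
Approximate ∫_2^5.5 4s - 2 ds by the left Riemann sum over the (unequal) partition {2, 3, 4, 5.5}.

37

Subinterval widths: 1, 1, 1.5.
Left endpoints: 2, 3, 4.
f(2) = 6, f(3) = 10, f(4) = 14.
Sum = Σ Δs_i · f(s_i).
Sum = 37.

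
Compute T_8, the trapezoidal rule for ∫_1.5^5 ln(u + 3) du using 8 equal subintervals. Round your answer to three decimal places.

Δu = (5 − 1.5)/8 = 0.4375.
f(1.5) ≈ 1.504, f(1.9375) ≈ 1.597, f(2.375) ≈ 1.682, f(2.8125) ≈ 1.760, f(3.25) ≈ 1.833, f(3.6875) ≈ 1.900, f(4.125) ≈ 1.964, f(4.5625) ≈ 2.023, f(5) ≈ 2.079.
T_8 = (Δu/2)·[f(u_0) + 2f(u_1) + ... + 2f(u_{7}) + f(u_8)].
Sum ≈ 6.366.

6.366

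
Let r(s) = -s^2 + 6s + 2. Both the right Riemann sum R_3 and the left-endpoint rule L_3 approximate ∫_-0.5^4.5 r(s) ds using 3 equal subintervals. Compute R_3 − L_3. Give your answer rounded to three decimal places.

16.667

R_3 ≈ 45.60185.
L_3 ≈ 28.93519.
R_3 − L_3 ≈ 16.667.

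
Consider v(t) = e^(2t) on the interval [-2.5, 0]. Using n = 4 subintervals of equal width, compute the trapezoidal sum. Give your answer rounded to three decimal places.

Δt = (0 − (-2.5))/4 = 0.625.
v(-2.5) ≈ 0.007, v(-1.875) ≈ 0.024, v(-1.25) ≈ 0.082, v(-0.625) ≈ 0.287, v(0) ≈ 1.000.
T_4 = (Δt/2)·[v(t_0) + 2v(t_1) + 2v(t_2) + 2v(t_3) + v(t_4)].
Sum ≈ 0.560.

0.560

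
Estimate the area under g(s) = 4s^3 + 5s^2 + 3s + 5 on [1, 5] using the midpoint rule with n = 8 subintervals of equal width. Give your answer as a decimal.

883.25

Δs = (5 − 1)/8 = 0.5.
Midpoints: 1.25, 1.75, 2.25, 2.75, 3.25, 3.75, 4.25, 4.75.
g(1.25) = 24.375, g(1.75) = 47, g(2.25) = 82.625, g(2.75) = 134.25, g(3.25) = 204.875, g(3.75) = 297.5, g(4.25) = 415.125, g(4.75) = 560.75.
Sum = Δs · [g(1.25) + g(1.75) + g(2.25) + ...].
Sum = 883.25.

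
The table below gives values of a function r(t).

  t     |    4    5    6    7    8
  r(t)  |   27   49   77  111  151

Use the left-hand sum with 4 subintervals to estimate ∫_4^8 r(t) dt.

264

Δt = 1.
Sum = 1·[27 + 49 + 77 + 111] = 264.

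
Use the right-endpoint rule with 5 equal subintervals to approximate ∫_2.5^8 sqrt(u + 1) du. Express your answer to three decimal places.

14.246

Δu = (8 − 2.5)/5 = 1.1.
Right endpoints: 3.6, 4.7, 5.8, 6.9, 8.
f(3.6) ≈ 2.145, f(4.7) ≈ 2.387, f(5.8) ≈ 2.608, f(6.9) ≈ 2.811, f(8) ≈ 3.000.
Sum = Δu · [f(3.6) + f(4.7) + f(5.8) + f(6.9) + f(8)].
Sum ≈ 14.246.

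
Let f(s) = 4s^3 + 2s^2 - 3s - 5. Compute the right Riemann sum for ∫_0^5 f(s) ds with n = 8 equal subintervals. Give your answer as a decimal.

Δs = (5 − 0)/8 = 0.625.
Right endpoints: 0.625, 1.25, 1.875, 2.5, 3.125, 3.75, 4.375, 5.
f(0.625) = -5.1171875, f(1.25) = 2.1875, f(1.875) = 22.7734375, f(2.5) = 62.5, f(3.125) = 127.2265625, f(3.75) = 222.8125, f(4.375) = 355.1171875, f(5) = 530.
Sum = Δs · [f(0.625) + f(1.25) + f(1.875) + ...].
Sum = 823.4375.

823.4375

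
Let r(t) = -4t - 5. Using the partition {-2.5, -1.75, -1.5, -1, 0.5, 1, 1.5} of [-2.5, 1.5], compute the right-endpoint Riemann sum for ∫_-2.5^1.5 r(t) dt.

Subinterval widths: 0.75, 0.25, 0.5, 1.5, 0.5, 0.5.
Right endpoints: -1.75, -1.5, -1, 0.5, 1, 1.5.
r(-1.75) = 2, r(-1.5) = 1, r(-1) = -1, r(0.5) = -7, r(1) = -9, r(1.5) = -11.
Sum = Σ Δt_i · r(t_i).
Sum = -19.25.

-19.25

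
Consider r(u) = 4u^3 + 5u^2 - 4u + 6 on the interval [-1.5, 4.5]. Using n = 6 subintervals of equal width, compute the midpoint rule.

Δu = (4.5 − (-1.5))/6 = 1.
Midpoints: -1, 0, 1, 2, 3, 4.
r(-1) = 11, r(0) = 6, r(1) = 11, r(2) = 50, r(3) = 147, r(4) = 326.
Sum = Δu · [r(-1) + r(0) + r(1) + ...].
Sum = 551.

551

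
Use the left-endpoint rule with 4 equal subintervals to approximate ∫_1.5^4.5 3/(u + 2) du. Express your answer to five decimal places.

2.01357

Δu = (4.5 − 1.5)/4 = 0.75.
Left endpoints: 1.5, 2.25, 3, 3.75.
f(1.5) = 6/7, f(2.25) = 12/17, f(3) = 0.6, f(3.75) = 12/23.
Sum = Δu · [f(1.5) + f(2.25) + f(3) + f(3.75)].
Sum ≈ 2.01357.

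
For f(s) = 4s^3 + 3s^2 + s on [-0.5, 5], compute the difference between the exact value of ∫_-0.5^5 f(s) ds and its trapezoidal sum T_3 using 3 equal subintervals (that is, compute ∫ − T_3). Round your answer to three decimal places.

-92.431

Exact integral: ∫_-0.5^5 f(s) ds = 762.4375.
T_3 ≈ 854.86806.
Error ≈ 762.4375 − 854.86806 ≈ -92.431.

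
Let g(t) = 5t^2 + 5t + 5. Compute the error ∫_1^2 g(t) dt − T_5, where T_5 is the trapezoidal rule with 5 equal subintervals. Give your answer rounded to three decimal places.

Exact integral: ∫_1^2 g(t) dt ≈ 24.16667.
T_5 = 24.2.
Error ≈ 24.16667 − 24.2 ≈ -0.033.

-0.033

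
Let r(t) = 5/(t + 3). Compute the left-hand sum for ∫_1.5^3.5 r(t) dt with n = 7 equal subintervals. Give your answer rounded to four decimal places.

Δt = (3.5 − 1.5)/7 = 2/7.
Left endpoints: 1.5, 25/14, 29/14, 33/14, 37/14, 41/14, 45/14.
r(1.5) = 10/9, r(25/14) = 70/67, r(29/14) = 70/71, r(33/14) = 14/15, r(37/14) = 70/79, r(41/14) = 70/83, r(45/14) = 70/87.
Sum = Δt · [r(1.5) + r(25/14) + r(29/14) + ...].
Sum ≈ 1.8883.

1.8883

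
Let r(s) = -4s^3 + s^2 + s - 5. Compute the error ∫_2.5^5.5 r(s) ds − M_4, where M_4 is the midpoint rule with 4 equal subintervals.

-6.609375

Exact integral: ∫_2.5^5.5 r(s) ds = -828.75.
M_4 = -822.140625.
Error = -828.75 − (-822.140625) = -6.609375.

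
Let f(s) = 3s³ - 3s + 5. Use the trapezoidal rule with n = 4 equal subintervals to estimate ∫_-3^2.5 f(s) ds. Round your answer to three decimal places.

-3.728

Δs = (2.5 − (-3))/4 = 1.375.
f(-3) = -67, f(-1.625) = -1535/512, f(-0.25) = 5.703125, f(1.125) = 3019/512, f(2.5) = 44.375.
T_4 = (Δs/2)·[f(s_0) + 2f(s_1) + 2f(s_2) + 2f(s_3) + f(s_4)].
Sum ≈ -3.728.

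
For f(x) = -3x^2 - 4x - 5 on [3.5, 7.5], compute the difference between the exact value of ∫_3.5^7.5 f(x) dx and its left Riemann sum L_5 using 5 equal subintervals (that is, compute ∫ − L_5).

-57.92

Exact integral: ∫_3.5^7.5 f(x) dx = -487.
L_5 = -429.08.
Error = -487 − (-429.08) = -57.92.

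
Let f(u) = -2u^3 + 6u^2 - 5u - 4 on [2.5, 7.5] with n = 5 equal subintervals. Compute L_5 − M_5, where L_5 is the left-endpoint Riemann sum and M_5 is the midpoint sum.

238.75

L_5 = -646.25.
M_5 = -885.
L_5 − M_5 = 238.75.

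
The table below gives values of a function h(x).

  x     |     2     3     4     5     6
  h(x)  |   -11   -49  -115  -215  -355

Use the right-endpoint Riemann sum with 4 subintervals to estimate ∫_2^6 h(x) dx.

Δx = 1.
Sum = 1·[(-49) + (-115) + (-215) + (-355)] = -734.

-734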